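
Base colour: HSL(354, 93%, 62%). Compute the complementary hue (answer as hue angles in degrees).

The complement sits 180° across the wheel.
354 + 180 = 534 → 534 − 360 = 174°

174°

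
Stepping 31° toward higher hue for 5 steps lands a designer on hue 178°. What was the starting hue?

5 steps of 31° (toward higher hue) give a net shift of +155°.
Start = end − shift: 178 − 155 = 23°

23°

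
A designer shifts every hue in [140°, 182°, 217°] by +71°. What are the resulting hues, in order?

211°, 253°, 288°

140 + 71 = 211°
182 + 71 = 253°
217 + 71 = 288°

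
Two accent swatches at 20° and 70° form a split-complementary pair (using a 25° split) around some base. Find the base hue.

225°

The accents sit 25° either side of the complement, so the complement is their short-arc midpoint on the wheel.
Short-arc midpoint of 20° and 70°: 45°.
Base is 180° from the complement: 45 − 180 = -135 → -135 + 360 = 225°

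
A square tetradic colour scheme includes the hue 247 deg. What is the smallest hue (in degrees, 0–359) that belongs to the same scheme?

A square tetradic scheme places four hues every 90°.
The full set through 247° is {67°, 157°, 247°, 337°}.

67°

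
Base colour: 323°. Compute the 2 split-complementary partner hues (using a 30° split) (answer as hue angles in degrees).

113° and 173°

Split-complementary hues sit 30° either side of the complement.
Complement of 323°: 323 + 180 = 503 → 503 − 360 = 143°
143 − 30 = 113°
143 + 30 = 173°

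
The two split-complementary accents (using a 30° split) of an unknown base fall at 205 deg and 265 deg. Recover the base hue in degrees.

The accents sit 30° either side of the complement, so the complement is their short-arc midpoint on the wheel.
Short-arc midpoint of 205° and 265°: 235°.
Base is 180° from the complement: 235 − 180 = 55°

55°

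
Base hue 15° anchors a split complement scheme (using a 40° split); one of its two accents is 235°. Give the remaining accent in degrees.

Split-complementary hues sit 40° either side of the complement.
Complement of the base 15°: 15 + 180 = 195°
The given accent 235° is 40° one side of 195°; the other accent sits 40° the other side: 195 − 40 = 155°

155°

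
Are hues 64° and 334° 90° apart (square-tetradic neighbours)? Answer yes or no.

Angular distance: |64 − 334| = 270; shorter arc = 360 − 270 = 90°.
90° apart (square-tetradic neighbours) requires 90°.

yes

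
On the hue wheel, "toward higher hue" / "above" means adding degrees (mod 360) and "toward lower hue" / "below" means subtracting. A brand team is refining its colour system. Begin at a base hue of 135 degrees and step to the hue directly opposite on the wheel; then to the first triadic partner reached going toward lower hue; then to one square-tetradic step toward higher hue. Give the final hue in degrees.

complement +180°: 135 + 180 = 315°
triadic ↓ −120°: 315 − 120 = 195°
square ↑ +90°: 195 + 90 = 285°

285°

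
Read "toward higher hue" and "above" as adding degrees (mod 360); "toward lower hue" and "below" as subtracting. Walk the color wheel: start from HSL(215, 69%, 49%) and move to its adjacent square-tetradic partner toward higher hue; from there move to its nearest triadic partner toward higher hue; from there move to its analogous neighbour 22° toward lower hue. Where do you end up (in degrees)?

43°

215 + 90 = 305°   (square ↑)
305 + 120 = 425 → 425 − 360 = 65°   (triadic ↑)
65 − 22 = 43°   (analog 22° ↓)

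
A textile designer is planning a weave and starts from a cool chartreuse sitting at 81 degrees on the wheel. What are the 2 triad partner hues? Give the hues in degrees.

A triad places three hues 120° apart.
81 + 120 = 201°
81 + 240 = 321°

201° and 321°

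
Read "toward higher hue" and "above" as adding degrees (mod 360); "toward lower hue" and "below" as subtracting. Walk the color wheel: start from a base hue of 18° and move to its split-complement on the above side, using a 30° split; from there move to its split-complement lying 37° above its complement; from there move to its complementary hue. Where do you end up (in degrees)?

18 + 210 = 228°   (split-comp 30° ↑)
228 + 217 = 445 → 445 − 360 = 85°   (split-comp 37° ↑)
85 + 180 = 265°   (complement)

265°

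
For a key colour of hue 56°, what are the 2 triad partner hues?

176° and 296°

A triad places three hues 120° apart.
56 + 120 = 176°
56 + 240 = 296°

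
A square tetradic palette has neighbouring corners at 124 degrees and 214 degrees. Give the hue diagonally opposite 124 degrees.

A square tetradic scheme places four hues 90° apart; opposite corners are 180° apart.
124 + 180 = 304°

304°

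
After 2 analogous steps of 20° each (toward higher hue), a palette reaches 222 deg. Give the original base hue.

2 steps of 20° (toward higher hue) give a net shift of +40°.
Start = end − shift: 222 − 40 = 182°

182°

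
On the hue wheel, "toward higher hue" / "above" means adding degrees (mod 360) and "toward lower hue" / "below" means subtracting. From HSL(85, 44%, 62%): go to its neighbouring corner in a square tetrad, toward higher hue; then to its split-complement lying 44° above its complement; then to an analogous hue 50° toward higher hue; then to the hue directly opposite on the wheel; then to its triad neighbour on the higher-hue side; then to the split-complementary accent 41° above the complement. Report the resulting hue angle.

85 + 90 = 175°   (square ↑)
175 + 224 = 399 → 399 − 360 = 39°   (split-comp 44° ↑)
39 + 50 = 89°   (analog 50° ↑)
89 + 180 = 269°   (complement)
269 + 120 = 389 → 389 − 360 = 29°   (triadic ↑)
29 + 221 = 250°   (split-comp 41° ↑)

250°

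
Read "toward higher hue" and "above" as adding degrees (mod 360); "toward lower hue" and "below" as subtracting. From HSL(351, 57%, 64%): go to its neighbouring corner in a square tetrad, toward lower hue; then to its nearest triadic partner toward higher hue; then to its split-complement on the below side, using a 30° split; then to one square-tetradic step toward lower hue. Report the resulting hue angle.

81°

square ↓ −90°: 351 − 90 = 261°
triadic ↑ +120°: 261 + 120 = 381 → 381 − 360 = 21°
split-comp 30° ↓ +150°: 21 + 150 = 171°
square ↓ −90°: 171 − 90 = 81°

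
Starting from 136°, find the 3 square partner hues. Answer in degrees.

226°, 316°, 46°

A square tetradic scheme places four hues every 90°.
136 + 90 = 226°
136 + 180 = 316°
136 + 270 = 406 → 406 − 360 = 46°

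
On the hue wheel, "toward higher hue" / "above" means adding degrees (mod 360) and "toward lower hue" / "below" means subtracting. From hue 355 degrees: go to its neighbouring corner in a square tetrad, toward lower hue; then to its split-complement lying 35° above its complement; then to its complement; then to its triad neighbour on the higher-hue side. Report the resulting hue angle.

60°

−90° (square ↓): 355 − 90 = 265°
+215° (split-comp 35° ↑): 265 + 215 = 480 → 480 − 360 = 120°
+180° (complement): 120 + 180 = 300°
+120° (triadic ↑): 300 + 120 = 420 → 420 − 360 = 60°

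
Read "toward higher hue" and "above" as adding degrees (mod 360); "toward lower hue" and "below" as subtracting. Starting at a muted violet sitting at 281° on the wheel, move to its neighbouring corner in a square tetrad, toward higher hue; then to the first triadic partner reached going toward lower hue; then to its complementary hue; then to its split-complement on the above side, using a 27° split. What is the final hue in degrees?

+90° (square ↑): 281 + 90 = 371 → 371 − 360 = 11°
−120° (triadic ↓): 11 − 120 = -109 → -109 + 360 = 251°
+180° (complement): 251 + 180 = 431 → 431 − 360 = 71°
+207° (split-comp 27° ↑): 71 + 207 = 278°

278°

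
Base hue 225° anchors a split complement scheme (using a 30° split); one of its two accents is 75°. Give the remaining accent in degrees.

15°

Split-complementary hues sit 30° either side of the complement.
Complement of the base 225°: 225 + 180 = 405 → 405 − 360 = 45°
The given accent 75° is 30° one side of 45°; the other accent sits 30° the other side: 45 − 30 = 15°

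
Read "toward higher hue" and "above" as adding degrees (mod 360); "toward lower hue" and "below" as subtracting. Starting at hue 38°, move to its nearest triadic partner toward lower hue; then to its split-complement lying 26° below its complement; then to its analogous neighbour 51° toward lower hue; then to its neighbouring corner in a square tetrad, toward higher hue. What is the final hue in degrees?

111°

triadic ↓ −120°: 38 − 120 = -82 → -82 + 360 = 278°
split-comp 26° ↓ +154°: 278 + 154 = 432 → 432 − 360 = 72°
analog 51° ↓ −51°: 72 − 51 = 21°
square ↑ +90°: 21 + 90 = 111°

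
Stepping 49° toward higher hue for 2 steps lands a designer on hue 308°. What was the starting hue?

210°

2 steps of 49° (toward higher hue) give a net shift of +98°.
Start = end − shift: 308 − 98 = 210°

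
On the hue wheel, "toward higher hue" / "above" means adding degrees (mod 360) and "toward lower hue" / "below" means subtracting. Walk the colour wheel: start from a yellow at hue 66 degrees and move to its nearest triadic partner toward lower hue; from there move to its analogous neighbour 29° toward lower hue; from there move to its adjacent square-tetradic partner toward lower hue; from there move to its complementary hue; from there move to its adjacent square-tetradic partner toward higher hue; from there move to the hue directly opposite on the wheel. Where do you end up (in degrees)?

66 − 120 = -54 → -54 + 360 = 306°   (triadic ↓)
306 − 29 = 277°   (analog 29° ↓)
277 − 90 = 187°   (square ↓)
187 + 180 = 367 → 367 − 360 = 7°   (complement)
7 + 90 = 97°   (square ↑)
97 + 180 = 277°   (complement)

277°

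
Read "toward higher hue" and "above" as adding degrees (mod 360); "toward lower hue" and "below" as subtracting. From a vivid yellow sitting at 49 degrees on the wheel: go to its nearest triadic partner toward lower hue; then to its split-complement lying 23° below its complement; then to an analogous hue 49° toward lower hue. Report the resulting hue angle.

37°

triadic ↓ −120°: 49 − 120 = -71 → -71 + 360 = 289°
split-comp 23° ↓ +157°: 289 + 157 = 446 → 446 − 360 = 86°
analog 49° ↓ −49°: 86 − 49 = 37°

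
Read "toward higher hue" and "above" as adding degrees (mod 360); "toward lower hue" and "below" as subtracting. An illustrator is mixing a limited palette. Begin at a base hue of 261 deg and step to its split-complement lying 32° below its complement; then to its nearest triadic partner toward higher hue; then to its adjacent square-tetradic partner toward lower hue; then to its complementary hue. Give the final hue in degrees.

+148° (split-comp 32° ↓): 261 + 148 = 409 → 409 − 360 = 49°
+120° (triadic ↑): 49 + 120 = 169°
−90° (square ↓): 169 − 90 = 79°
+180° (complement): 79 + 180 = 259°

259°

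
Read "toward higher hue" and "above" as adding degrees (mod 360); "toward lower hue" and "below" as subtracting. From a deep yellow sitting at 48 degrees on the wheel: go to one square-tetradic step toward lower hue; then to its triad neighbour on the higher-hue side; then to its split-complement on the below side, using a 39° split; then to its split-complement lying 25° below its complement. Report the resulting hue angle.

square ↓ −90°: 48 − 90 = -42 → -42 + 360 = 318°
triadic ↑ +120°: 318 + 120 = 438 → 438 − 360 = 78°
split-comp 39° ↓ +141°: 78 + 141 = 219°
split-comp 25° ↓ +155°: 219 + 155 = 374 → 374 − 360 = 14°

14°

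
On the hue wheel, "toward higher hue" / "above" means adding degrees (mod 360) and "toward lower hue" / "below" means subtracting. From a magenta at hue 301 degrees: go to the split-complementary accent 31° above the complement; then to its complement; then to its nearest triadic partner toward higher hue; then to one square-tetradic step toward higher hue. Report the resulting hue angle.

182°

+211° (split-comp 31° ↑): 301 + 211 = 512 → 512 − 360 = 152°
+180° (complement): 152 + 180 = 332°
+120° (triadic ↑): 332 + 120 = 452 → 452 − 360 = 92°
+90° (square ↑): 92 + 90 = 182°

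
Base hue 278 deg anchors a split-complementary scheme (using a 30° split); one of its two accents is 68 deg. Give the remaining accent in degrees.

Split-complementary hues sit 30° either side of the complement.
Complement of the base 278°: 278 + 180 = 458 → 458 − 360 = 98°
The given accent 68° is 30° one side of 98°; the other accent sits 30° the other side: 98 + 30 = 128°

128°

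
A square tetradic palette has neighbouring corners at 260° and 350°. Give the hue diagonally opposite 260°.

A square tetradic scheme places four hues 90° apart; opposite corners are 180° apart.
260 + 180 = 440 → 440 − 360 = 80°

80°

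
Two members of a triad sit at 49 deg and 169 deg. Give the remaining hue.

A triad spaces three hues 120° apart.
The full set is {49°, 169°, 289°}.

289°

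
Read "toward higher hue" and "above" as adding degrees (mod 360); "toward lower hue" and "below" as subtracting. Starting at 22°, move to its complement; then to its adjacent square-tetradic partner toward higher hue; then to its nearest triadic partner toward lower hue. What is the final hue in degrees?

complement +180°: 22 + 180 = 202°
square ↑ +90°: 202 + 90 = 292°
triadic ↓ −120°: 292 − 120 = 172°

172°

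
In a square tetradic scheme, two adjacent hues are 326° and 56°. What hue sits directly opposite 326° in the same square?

146°

A square tetradic scheme places four hues 90° apart; opposite corners are 180° apart.
326 + 180 = 506 → 506 − 360 = 146°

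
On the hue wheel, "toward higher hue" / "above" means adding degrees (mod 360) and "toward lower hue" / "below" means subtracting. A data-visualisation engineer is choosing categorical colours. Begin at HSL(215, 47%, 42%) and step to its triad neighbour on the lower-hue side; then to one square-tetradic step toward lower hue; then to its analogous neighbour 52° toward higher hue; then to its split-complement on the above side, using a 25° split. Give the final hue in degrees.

262°

−120° (triadic ↓): 215 − 120 = 95°
−90° (square ↓): 95 − 90 = 5°
+52° (analog 52° ↑): 5 + 52 = 57°
+205° (split-comp 25° ↑): 57 + 205 = 262°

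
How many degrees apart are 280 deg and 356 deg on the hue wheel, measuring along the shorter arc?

|280 − 356| = 76.
76 ≤ 180, so the shorter arc is 76°.

76°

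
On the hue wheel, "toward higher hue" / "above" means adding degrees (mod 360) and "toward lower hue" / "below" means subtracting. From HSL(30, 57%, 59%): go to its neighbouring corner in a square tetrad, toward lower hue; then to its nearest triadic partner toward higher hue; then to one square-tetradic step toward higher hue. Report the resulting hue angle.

150°

square ↓ −90°: 30 − 90 = -60 → -60 + 360 = 300°
triadic ↑ +120°: 300 + 120 = 420 → 420 − 360 = 60°
square ↑ +90°: 60 + 90 = 150°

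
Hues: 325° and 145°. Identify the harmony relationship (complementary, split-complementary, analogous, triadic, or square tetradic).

Sort the hues: 145°, 325°.
Successive gaps around the wheel: 180°, 180°.
Two hues 180° apart are complementary.

complementary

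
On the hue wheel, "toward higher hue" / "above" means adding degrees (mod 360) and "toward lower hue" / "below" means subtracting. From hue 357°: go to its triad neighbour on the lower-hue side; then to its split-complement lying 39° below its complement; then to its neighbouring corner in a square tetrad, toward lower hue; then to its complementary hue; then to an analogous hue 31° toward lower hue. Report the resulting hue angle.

77°

triadic ↓ −120°: 357 − 120 = 237°
split-comp 39° ↓ +141°: 237 + 141 = 378 → 378 − 360 = 18°
square ↓ −90°: 18 − 90 = -72 → -72 + 360 = 288°
complement +180°: 288 + 180 = 468 → 468 − 360 = 108°
analog 31° ↓ −31°: 108 − 31 = 77°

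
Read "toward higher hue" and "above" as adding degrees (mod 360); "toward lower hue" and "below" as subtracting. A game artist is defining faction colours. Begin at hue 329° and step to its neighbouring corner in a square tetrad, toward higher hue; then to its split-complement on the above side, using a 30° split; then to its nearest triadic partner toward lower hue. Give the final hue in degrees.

149°

+90° (square ↑): 329 + 90 = 419 → 419 − 360 = 59°
+210° (split-comp 30° ↑): 59 + 210 = 269°
−120° (triadic ↓): 269 − 120 = 149°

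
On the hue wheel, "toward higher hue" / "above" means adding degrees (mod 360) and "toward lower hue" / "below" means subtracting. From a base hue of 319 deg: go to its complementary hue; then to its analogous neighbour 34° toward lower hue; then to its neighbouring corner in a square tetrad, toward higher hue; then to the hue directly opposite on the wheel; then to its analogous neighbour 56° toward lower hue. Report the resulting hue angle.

319°

+180° (complement): 319 + 180 = 499 → 499 − 360 = 139°
−34° (analog 34° ↓): 139 − 34 = 105°
+90° (square ↑): 105 + 90 = 195°
+180° (complement): 195 + 180 = 375 → 375 − 360 = 15°
−56° (analog 56° ↓): 15 − 56 = -41 → -41 + 360 = 319°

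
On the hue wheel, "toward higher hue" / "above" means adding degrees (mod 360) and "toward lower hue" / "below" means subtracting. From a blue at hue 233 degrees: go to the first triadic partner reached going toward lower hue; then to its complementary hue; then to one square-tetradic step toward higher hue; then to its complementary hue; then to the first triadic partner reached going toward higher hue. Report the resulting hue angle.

−120° (triadic ↓): 233 − 120 = 113°
+180° (complement): 113 + 180 = 293°
+90° (square ↑): 293 + 90 = 383 → 383 − 360 = 23°
+180° (complement): 23 + 180 = 203°
+120° (triadic ↑): 203 + 120 = 323°

323°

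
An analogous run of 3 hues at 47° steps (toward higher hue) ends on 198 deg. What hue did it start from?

104°

2 steps of 47° (toward higher hue) give a net shift of +94°.
Start = end − shift: 198 − 94 = 104°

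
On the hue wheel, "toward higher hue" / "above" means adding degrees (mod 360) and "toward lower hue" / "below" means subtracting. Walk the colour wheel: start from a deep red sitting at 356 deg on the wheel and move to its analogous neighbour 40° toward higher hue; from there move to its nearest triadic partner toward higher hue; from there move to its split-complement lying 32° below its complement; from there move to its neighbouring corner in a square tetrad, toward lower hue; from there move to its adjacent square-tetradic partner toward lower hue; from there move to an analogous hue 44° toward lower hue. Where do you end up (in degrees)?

80°

+40° (analog 40° ↑): 356 + 40 = 396 → 396 − 360 = 36°
+120° (triadic ↑): 36 + 120 = 156°
+148° (split-comp 32° ↓): 156 + 148 = 304°
−90° (square ↓): 304 − 90 = 214°
−90° (square ↓): 214 − 90 = 124°
−44° (analog 44° ↓): 124 − 44 = 80°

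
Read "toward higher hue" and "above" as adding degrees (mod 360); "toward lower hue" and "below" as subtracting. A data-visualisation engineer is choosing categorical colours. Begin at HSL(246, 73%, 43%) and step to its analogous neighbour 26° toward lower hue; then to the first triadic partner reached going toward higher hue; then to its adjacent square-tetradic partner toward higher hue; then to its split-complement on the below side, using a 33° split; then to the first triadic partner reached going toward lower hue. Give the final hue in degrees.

−26° (analog 26° ↓): 246 − 26 = 220°
+120° (triadic ↑): 220 + 120 = 340°
+90° (square ↑): 340 + 90 = 430 → 430 − 360 = 70°
+147° (split-comp 33° ↓): 70 + 147 = 217°
−120° (triadic ↓): 217 − 120 = 97°

97°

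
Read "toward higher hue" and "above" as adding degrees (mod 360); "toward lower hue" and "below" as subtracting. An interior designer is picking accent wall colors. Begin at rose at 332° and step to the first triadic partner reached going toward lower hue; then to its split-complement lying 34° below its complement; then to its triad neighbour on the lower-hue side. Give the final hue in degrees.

238°

−120° (triadic ↓): 332 − 120 = 212°
+146° (split-comp 34° ↓): 212 + 146 = 358°
−120° (triadic ↓): 358 − 120 = 238°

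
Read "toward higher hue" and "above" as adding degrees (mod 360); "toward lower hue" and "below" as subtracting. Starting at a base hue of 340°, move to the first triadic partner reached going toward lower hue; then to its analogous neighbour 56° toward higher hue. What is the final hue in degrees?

340 − 120 = 220°   (triadic ↓)
220 + 56 = 276°   (analog 56° ↑)

276°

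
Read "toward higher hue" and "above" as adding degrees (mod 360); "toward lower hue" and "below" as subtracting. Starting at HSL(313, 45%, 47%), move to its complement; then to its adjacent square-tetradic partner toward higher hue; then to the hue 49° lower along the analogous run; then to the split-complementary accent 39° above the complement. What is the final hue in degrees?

313 + 180 = 493 → 493 − 360 = 133°   (complement)
133 + 90 = 223°   (square ↑)
223 − 49 = 174°   (analog 49° ↓)
174 + 219 = 393 → 393 − 360 = 33°   (split-comp 39° ↑)

33°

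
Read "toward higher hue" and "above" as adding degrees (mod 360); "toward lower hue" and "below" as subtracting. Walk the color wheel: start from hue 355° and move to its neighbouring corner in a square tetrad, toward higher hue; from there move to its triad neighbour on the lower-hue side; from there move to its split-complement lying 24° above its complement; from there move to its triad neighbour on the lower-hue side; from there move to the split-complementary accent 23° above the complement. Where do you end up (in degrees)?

252°

+90° (square ↑): 355 + 90 = 445 → 445 − 360 = 85°
−120° (triadic ↓): 85 − 120 = -35 → -35 + 360 = 325°
+204° (split-comp 24° ↑): 325 + 204 = 529 → 529 − 360 = 169°
−120° (triadic ↓): 169 − 120 = 49°
+203° (split-comp 23° ↑): 49 + 203 = 252°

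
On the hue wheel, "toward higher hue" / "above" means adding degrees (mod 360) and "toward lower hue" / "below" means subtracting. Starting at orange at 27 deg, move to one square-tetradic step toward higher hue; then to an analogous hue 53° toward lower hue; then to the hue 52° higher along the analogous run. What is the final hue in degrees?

square ↑ +90°: 27 + 90 = 117°
analog 53° ↓ −53°: 117 − 53 = 64°
analog 52° ↑ +52°: 64 + 52 = 116°

116°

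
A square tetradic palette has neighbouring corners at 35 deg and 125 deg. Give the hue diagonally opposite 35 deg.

A square tetradic scheme places four hues 90° apart; opposite corners are 180° apart.
35 + 180 = 215°

215°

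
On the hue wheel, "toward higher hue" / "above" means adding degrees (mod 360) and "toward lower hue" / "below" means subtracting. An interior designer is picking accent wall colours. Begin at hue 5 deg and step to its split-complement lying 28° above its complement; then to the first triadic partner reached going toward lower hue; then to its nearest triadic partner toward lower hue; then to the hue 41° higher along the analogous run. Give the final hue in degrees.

5 + 208 = 213°   (split-comp 28° ↑)
213 − 120 = 93°   (triadic ↓)
93 − 120 = -27 → -27 + 360 = 333°   (triadic ↓)
333 + 41 = 374 → 374 − 360 = 14°   (analog 41° ↑)

14°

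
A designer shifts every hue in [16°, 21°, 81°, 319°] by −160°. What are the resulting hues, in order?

16 − 160 = -144 → -144 + 360 = 216°
21 − 160 = -139 → -139 + 360 = 221°
81 − 160 = -79 → -79 + 360 = 281°
319 − 160 = 159°

216°, 221°, 281°, 159°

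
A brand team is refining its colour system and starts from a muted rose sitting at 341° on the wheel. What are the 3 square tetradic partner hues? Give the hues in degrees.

71°, 161°, and 251°

341 + 90 = 431 → 431 − 360 = 71°
341 + 180 = 521 → 521 − 360 = 161°
341 + 270 = 611 → 611 − 360 = 251°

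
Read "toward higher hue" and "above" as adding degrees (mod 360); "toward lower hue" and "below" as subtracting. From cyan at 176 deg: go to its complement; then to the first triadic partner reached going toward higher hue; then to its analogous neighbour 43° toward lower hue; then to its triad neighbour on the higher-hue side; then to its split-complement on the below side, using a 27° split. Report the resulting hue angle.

+180° (complement): 176 + 180 = 356°
+120° (triadic ↑): 356 + 120 = 476 → 476 − 360 = 116°
−43° (analog 43° ↓): 116 − 43 = 73°
+120° (triadic ↑): 73 + 120 = 193°
+153° (split-comp 27° ↓): 193 + 153 = 346°

346°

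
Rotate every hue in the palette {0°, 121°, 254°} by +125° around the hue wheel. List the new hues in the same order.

125°, 246°, 19°

0 + 125 = 125°
121 + 125 = 246°
254 + 125 = 379 → 379 − 360 = 19°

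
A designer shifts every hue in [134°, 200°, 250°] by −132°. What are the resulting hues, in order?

2°, 68°, 118°

134 − 132 = 2°
200 − 132 = 68°
250 − 132 = 118°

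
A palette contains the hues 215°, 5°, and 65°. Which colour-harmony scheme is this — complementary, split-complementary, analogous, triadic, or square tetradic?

Sort the hues: 5°, 65°, 215°.
Successive gaps around the wheel: 60°, 150°, 150°.
Two 150° gaps and one 60° gap — a base hue opposite a pair of accents 30° either side of its complement — is the split-complementary pattern.

split-complementary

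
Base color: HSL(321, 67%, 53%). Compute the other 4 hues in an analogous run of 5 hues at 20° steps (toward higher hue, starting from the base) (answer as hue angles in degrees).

341°, 1°, 21°, 41°

Analogous hues sit every 20° along the wheel.
321 + 20 = 341°
321 + 40 = 361 → 361 − 360 = 1°
321 + 60 = 381 → 381 − 360 = 21°
321 + 80 = 401 → 401 − 360 = 41°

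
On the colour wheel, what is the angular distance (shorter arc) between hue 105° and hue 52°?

|105 − 52| = 53.
53 ≤ 180, so the shorter arc is 53°.

53°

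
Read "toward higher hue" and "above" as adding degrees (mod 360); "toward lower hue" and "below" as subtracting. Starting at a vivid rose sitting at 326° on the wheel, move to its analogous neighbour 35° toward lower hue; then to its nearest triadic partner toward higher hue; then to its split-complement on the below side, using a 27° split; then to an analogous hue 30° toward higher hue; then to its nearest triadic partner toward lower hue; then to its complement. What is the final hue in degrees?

−35° (analog 35° ↓): 326 − 35 = 291°
+120° (triadic ↑): 291 + 120 = 411 → 411 − 360 = 51°
+153° (split-comp 27° ↓): 51 + 153 = 204°
+30° (analog 30° ↑): 204 + 30 = 234°
−120° (triadic ↓): 234 − 120 = 114°
+180° (complement): 114 + 180 = 294°

294°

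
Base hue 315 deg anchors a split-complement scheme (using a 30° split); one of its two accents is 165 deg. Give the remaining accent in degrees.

105°

Split-complementary hues sit 30° either side of the complement.
Complement of the base 315°: 315 + 180 = 495 → 495 − 360 = 135°
The given accent 165° is 30° one side of 135°; the other accent sits 30° the other side: 135 − 30 = 105°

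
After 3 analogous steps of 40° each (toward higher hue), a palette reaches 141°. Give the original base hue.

3 steps of 40° (toward higher hue) give a net shift of +120°.
Start = end − shift: 141 − 120 = 21°

21°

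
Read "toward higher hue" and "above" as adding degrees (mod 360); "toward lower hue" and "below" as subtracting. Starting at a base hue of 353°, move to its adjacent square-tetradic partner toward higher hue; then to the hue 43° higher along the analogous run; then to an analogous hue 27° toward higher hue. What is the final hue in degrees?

153°

square ↑ +90°: 353 + 90 = 443 → 443 − 360 = 83°
analog 43° ↑ +43°: 83 + 43 = 126°
analog 27° ↑ +27°: 126 + 27 = 153°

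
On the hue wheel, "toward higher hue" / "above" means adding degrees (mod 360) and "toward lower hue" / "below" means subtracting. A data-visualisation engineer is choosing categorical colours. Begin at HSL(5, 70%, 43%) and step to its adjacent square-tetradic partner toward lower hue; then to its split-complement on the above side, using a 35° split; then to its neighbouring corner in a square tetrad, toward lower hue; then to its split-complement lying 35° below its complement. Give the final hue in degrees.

−90° (square ↓): 5 − 90 = -85 → -85 + 360 = 275°
+215° (split-comp 35° ↑): 275 + 215 = 490 → 490 − 360 = 130°
−90° (square ↓): 130 − 90 = 40°
+145° (split-comp 35° ↓): 40 + 145 = 185°

185°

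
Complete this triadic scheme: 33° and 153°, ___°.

273°

A triad places three hues 120° apart.
The full set through 33° is {33°, 153°, 273°}.
Given {33°, 153°}, the missing hue is 273°.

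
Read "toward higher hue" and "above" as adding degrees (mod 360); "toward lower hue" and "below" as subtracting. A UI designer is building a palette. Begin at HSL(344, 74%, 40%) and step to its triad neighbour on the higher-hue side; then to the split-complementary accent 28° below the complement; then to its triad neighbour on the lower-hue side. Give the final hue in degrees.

136°

+120° (triadic ↑): 344 + 120 = 464 → 464 − 360 = 104°
+152° (split-comp 28° ↓): 104 + 152 = 256°
−120° (triadic ↓): 256 − 120 = 136°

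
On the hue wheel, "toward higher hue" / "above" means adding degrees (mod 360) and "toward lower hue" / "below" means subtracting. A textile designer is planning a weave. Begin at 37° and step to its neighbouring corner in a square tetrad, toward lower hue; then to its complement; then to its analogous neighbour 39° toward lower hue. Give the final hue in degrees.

88°

square ↓ −90°: 37 − 90 = -53 → -53 + 360 = 307°
complement +180°: 307 + 180 = 487 → 487 − 360 = 127°
analog 39° ↓ −39°: 127 − 39 = 88°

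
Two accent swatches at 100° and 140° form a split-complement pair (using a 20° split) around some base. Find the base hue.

The accents sit 20° either side of the complement, so the complement is their short-arc midpoint on the wheel.
Short-arc midpoint of 100° and 140°: 120°.
Base is 180° from the complement: 120 − 180 = -60 → -60 + 360 = 300°

300°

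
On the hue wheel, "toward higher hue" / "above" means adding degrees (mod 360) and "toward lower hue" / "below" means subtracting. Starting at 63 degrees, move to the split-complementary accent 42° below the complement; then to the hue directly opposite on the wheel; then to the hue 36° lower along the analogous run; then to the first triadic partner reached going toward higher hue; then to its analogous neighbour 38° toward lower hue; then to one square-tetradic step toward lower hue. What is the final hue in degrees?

337°

+138° (split-comp 42° ↓): 63 + 138 = 201°
+180° (complement): 201 + 180 = 381 → 381 − 360 = 21°
−36° (analog 36° ↓): 21 − 36 = -15 → -15 + 360 = 345°
+120° (triadic ↑): 345 + 120 = 465 → 465 − 360 = 105°
−38° (analog 38° ↓): 105 − 38 = 67°
−90° (square ↓): 67 − 90 = -23 → -23 + 360 = 337°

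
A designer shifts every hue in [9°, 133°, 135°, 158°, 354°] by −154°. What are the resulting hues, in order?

9 − 154 = -145 → -145 + 360 = 215°
133 − 154 = -21 → -21 + 360 = 339°
135 − 154 = -19 → -19 + 360 = 341°
158 − 154 = 4°
354 − 154 = 200°

215°, 339°, 341°, 4°, 200°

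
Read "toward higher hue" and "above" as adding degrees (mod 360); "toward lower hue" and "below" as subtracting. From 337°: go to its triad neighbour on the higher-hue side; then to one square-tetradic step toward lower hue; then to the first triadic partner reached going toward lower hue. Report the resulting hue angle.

247°

+120° (triadic ↑): 337 + 120 = 457 → 457 − 360 = 97°
−90° (square ↓): 97 − 90 = 7°
−120° (triadic ↓): 7 − 120 = -113 → -113 + 360 = 247°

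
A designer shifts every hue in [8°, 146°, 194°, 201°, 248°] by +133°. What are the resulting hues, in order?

141°, 279°, 327°, 334°, 21°

8 + 133 = 141°
146 + 133 = 279°
194 + 133 = 327°
201 + 133 = 334°
248 + 133 = 381 → 381 − 360 = 21°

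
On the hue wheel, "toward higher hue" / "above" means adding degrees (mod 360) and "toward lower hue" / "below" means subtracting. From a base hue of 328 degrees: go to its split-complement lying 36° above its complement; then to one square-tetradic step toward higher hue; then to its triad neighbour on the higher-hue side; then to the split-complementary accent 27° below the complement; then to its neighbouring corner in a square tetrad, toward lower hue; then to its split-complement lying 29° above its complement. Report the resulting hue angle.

328 + 216 = 544 → 544 − 360 = 184°   (split-comp 36° ↑)
184 + 90 = 274°   (square ↑)
274 + 120 = 394 → 394 − 360 = 34°   (triadic ↑)
34 + 153 = 187°   (split-comp 27° ↓)
187 − 90 = 97°   (square ↓)
97 + 209 = 306°   (split-comp 29° ↑)

306°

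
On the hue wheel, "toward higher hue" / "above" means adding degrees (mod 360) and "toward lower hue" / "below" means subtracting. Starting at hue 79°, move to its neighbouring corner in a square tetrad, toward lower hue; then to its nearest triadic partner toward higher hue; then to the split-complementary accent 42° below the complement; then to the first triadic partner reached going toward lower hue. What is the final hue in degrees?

square ↓ −90°: 79 − 90 = -11 → -11 + 360 = 349°
triadic ↑ +120°: 349 + 120 = 469 → 469 − 360 = 109°
split-comp 42° ↓ +138°: 109 + 138 = 247°
triadic ↓ −120°: 247 − 120 = 127°

127°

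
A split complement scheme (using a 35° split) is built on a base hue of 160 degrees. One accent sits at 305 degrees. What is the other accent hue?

15°

Split-complementary hues sit 35° either side of the complement.
Complement of the base 160°: 160 + 180 = 340°
The given accent 305° is 35° one side of 340°; the other accent sits 35° the other side: 340 + 35 = 375 → 375 − 360 = 15°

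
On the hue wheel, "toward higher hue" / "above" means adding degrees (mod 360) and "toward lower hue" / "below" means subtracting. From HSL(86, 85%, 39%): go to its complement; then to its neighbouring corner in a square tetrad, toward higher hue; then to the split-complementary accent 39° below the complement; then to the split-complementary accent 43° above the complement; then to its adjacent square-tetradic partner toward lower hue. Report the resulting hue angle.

270°

86 + 180 = 266°   (complement)
266 + 90 = 356°   (square ↑)
356 + 141 = 497 → 497 − 360 = 137°   (split-comp 39° ↓)
137 + 223 = 360 → 360 − 360 = 0°   (split-comp 43° ↑)
0 − 90 = -90 → -90 + 360 = 270°   (square ↓)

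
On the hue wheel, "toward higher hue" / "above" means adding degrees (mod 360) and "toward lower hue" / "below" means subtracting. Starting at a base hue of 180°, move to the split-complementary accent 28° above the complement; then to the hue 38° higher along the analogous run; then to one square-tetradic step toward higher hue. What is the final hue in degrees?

156°

180 + 208 = 388 → 388 − 360 = 28°   (split-comp 28° ↑)
28 + 38 = 66°   (analog 38° ↑)
66 + 90 = 156°   (square ↑)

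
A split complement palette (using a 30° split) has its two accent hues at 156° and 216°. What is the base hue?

The accents sit 30° either side of the complement, so the complement is their short-arc midpoint on the wheel.
Short-arc midpoint of 156° and 216°: 186°.
Base is 180° from the complement: 186 − 180 = 6°

6°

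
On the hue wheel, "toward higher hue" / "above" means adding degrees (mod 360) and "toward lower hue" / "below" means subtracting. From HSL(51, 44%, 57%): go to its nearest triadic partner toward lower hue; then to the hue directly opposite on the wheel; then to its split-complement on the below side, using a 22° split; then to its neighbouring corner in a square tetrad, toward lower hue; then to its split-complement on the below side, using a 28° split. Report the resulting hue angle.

331°

−120° (triadic ↓): 51 − 120 = -69 → -69 + 360 = 291°
+180° (complement): 291 + 180 = 471 → 471 − 360 = 111°
+158° (split-comp 22° ↓): 111 + 158 = 269°
−90° (square ↓): 269 − 90 = 179°
+152° (split-comp 28° ↓): 179 + 152 = 331°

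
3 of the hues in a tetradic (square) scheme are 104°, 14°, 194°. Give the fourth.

284°

A square tetradic scheme places four hues every 90°.
The full set through 14° is {14°, 104°, 194°, 284°}.
Given {14°, 104°, 194°}, the missing hue is 284°.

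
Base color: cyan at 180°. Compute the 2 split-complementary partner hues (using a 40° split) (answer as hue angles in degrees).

Split-complementary hues sit 40° either side of the complement.
Complement of 180°: 180 + 180 = 360 → 360 − 360 = 0°
0 − 40 = -40 → -40 + 360 = 320°
0 + 40 = 40°

320° and 40°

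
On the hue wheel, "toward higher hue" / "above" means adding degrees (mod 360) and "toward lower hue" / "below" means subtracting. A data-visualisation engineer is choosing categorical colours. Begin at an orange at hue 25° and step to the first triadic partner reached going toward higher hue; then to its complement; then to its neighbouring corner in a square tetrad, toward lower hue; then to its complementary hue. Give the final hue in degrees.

triadic ↑ +120°: 25 + 120 = 145°
complement +180°: 145 + 180 = 325°
square ↓ −90°: 325 − 90 = 235°
complement +180°: 235 + 180 = 415 → 415 − 360 = 55°

55°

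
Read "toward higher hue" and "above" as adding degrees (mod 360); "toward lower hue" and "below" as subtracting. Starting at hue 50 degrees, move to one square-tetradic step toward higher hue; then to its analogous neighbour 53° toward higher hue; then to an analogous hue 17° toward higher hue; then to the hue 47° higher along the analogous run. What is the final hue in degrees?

square ↑ +90°: 50 + 90 = 140°
analog 53° ↑ +53°: 140 + 53 = 193°
analog 17° ↑ +17°: 193 + 17 = 210°
analog 47° ↑ +47°: 210 + 47 = 257°

257°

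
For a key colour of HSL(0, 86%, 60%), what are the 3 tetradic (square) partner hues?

A square tetradic scheme places four hues every 90°.
0 + 90 = 90°
0 + 180 = 180°
0 + 270 = 270°

90°, 180°, 270°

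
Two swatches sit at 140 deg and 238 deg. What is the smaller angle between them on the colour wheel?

98°

|140 − 238| = 98.
98 ≤ 180, so the shorter arc is 98°.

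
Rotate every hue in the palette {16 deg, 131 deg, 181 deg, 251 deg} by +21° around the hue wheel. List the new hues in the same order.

16 + 21 = 37°
131 + 21 = 152°
181 + 21 = 202°
251 + 21 = 272°

37°, 152°, 202°, 272°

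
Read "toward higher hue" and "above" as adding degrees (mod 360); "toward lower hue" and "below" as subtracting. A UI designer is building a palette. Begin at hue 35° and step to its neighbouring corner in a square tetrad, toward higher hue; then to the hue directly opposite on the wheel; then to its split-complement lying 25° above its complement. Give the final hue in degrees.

150°

+90° (square ↑): 35 + 90 = 125°
+180° (complement): 125 + 180 = 305°
+205° (split-comp 25° ↑): 305 + 205 = 510 → 510 − 360 = 150°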